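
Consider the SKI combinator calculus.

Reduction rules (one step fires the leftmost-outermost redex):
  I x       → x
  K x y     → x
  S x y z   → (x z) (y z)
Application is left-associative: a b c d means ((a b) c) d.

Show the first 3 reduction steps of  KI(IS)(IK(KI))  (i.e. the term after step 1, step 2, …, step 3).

  start: KI(IS)(IK(KI))
  [1] I(IK(KI))
  [2] IK(KI)
  [3] K(KI)

Answer: after 3 steps: K(KI)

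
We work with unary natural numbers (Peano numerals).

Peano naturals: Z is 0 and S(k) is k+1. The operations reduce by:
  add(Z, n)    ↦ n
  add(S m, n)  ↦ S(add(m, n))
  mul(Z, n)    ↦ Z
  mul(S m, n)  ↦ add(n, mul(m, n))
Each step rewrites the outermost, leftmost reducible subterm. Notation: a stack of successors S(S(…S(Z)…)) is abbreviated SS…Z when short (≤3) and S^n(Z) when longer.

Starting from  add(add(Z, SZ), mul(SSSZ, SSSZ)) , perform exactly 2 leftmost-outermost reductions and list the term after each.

  start: add(add(Z, SZ), mul(SSSZ, SSSZ))
  step 1: add(SZ, mul(SSSZ, SSSZ))
  step 2: S(add(Z, mul(SSSZ, SSSZ)))

Answer: after 2 steps: S(add(Z, mul(SSSZ, SSSZ)))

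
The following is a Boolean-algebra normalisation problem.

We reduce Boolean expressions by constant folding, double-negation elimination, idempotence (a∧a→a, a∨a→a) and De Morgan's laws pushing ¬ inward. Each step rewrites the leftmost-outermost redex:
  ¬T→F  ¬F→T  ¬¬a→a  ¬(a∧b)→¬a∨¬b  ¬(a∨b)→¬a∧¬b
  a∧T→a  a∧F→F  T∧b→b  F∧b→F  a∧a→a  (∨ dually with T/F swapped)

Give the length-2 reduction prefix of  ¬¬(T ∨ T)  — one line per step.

Answer: after 2 steps: T

Derivation:
  start: ¬¬(T ∨ T)
  →1  T ∨ T
  →2  T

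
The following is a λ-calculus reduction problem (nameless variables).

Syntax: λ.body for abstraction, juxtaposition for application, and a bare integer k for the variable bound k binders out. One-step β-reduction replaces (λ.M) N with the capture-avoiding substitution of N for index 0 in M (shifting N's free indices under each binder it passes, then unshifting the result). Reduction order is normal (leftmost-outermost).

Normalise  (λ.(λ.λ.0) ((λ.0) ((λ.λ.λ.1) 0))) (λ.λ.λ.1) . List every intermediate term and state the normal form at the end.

Answer: normal form = λ.0  (in 2 steps)

Reduction:
  start: (λ.(λ.λ.0) ((λ.0) ((λ.λ.λ.1) 0))) (λ.λ.λ.1)
  →1  (λ.λ.0) ((λ.0) ((λ.λ.λ.1) (λ.λ.λ.1)))
  →2  λ.0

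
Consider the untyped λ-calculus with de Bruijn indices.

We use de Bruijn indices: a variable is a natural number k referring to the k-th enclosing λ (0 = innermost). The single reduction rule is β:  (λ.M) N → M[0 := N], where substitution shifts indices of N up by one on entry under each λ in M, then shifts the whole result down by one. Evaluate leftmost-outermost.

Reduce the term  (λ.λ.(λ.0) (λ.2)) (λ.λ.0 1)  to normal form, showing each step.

Answer: normal form = λ.λ.λ.λ.0 1  (in 2 steps)

Derivation:
  start: (λ.λ.(λ.0) (λ.2)) (λ.λ.0 1)
  [1] λ.(λ.0) (λ.λ.λ.0 1)
  [2] λ.λ.λ.λ.0 1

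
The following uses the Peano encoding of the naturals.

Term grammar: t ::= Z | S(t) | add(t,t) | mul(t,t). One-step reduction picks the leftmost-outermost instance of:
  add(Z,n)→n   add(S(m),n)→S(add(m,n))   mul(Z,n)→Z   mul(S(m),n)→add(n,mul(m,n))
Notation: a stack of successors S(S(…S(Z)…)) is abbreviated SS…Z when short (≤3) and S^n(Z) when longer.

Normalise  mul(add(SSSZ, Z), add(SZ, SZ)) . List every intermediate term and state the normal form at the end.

  start: mul(add(SSSZ, Z), add(SZ, SZ))
  step 1: mul(S(add(SSZ, Z)), add(SZ, SZ))
  step 2: add(add(SZ, SZ), mul(add(SSZ, Z), add(SZ, SZ)))
  step 3: add(S(add(Z, SZ)), mul(add(SSZ, Z), add(SZ, SZ)))
  step 4: S(add(add(Z, SZ), mul(add(SSZ, Z), add(SZ, SZ))))
  step 5: S(add(SZ, mul(add(SSZ, Z), add(SZ, SZ))))
  step 6: S(S(add(Z, mul(add(SSZ, Z), add(SZ, SZ)))))
  step 7: S(S(mul(add(SSZ, Z), add(SZ, SZ))))
  step 8: S(S(mul(S(add(SZ, Z)), add(SZ, SZ))))
  step 9: S(S(add(add(SZ, SZ), mul(add(SZ, Z), add(SZ, SZ)))))
  step 10: S(S(add(S(add(Z, SZ)), mul(add(SZ, Z), add(SZ, SZ)))))
  step 11: S(S(S(add(add(Z, SZ), mul(add(SZ, Z), add(SZ, SZ))))))
  step 12: S(S(S(add(SZ, mul(add(SZ, Z), add(SZ, SZ))))))
  step 13: S(S(S(S(add(Z, mul(add(SZ, Z), add(SZ, SZ)))))))
  step 14: S(S(S(S(mul(add(SZ, Z), add(SZ, SZ))))))
  step 15: S(S(S(S(mul(S(add(Z, Z)), add(SZ, SZ))))))
  step 16: S(S(S(S(add(add(SZ, SZ), mul(add(Z, Z), add(SZ, SZ)))))))
  step 17: S(S(S(S(add(S(add(Z, SZ)), mul(add(Z, Z), add(SZ, SZ)))))))
  step 18: S(S(S(S(S(add(add(Z, SZ), mul(add(Z, Z), add(SZ, SZ))))))))
  step 19: S(S(S(S(S(add(SZ, mul(add(Z, Z), add(SZ, SZ))))))))
  step 20: S(S(S(S(S(S(add(Z, mul(add(Z, Z), add(SZ, SZ)))))))))
  step 21: S(S(S(S(S(S(mul(add(Z, Z), add(SZ, SZ))))))))
  step 22: S(S(S(S(S(S(mul(Z, add(SZ, SZ))))))))
  step 23: S^6(Z)

Answer: normal form = S^6(Z)  (in 23 steps)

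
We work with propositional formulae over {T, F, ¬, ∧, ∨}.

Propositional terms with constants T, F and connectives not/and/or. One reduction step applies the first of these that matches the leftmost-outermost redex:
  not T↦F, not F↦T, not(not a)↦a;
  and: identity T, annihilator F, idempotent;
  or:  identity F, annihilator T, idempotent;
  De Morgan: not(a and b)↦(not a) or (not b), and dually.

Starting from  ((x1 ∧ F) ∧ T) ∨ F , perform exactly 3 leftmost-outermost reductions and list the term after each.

Answer: after 3 steps: F

Derivation:
  start: ((x1 ∧ F) ∧ T) ∨ F
  step 1: (x1 ∧ F) ∧ T
  step 2: x1 ∧ F
  step 3: F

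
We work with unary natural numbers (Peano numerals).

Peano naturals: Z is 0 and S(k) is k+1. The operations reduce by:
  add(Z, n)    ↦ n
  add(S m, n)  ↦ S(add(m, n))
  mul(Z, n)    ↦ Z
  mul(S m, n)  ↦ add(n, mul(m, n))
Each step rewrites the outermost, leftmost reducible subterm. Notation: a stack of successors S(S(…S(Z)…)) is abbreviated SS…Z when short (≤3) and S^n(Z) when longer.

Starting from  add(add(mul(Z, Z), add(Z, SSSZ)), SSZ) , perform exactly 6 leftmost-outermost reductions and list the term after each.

Answer: after 6 steps: S(S(S(add(Z, SSZ))))

Derivation:
  start: add(add(mul(Z, Z), add(Z, SSSZ)), SSZ)
  →1  add(add(Z, add(Z, SSSZ)), SSZ)
  →2  add(add(Z, SSSZ), SSZ)
  →3  add(SSSZ, SSZ)
  →4  S(add(SSZ, SSZ))
  →5  S(S(add(SZ, SSZ)))
  →6  S(S(S(add(Z, SSZ))))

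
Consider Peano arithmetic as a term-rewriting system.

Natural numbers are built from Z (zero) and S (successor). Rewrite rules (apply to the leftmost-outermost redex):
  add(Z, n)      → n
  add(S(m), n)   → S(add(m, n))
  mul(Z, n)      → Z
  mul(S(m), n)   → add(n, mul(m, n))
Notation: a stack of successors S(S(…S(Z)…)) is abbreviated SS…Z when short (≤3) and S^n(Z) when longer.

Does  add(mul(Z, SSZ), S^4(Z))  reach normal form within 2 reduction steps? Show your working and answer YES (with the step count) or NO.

  start: add(mul(Z, SSZ), S^4(Z))
  [1] add(Z, S^4(Z))
  [2] S^4(Z)

Answer: YES — reaches normal form S^4(Z) in 2 ≤ 2 steps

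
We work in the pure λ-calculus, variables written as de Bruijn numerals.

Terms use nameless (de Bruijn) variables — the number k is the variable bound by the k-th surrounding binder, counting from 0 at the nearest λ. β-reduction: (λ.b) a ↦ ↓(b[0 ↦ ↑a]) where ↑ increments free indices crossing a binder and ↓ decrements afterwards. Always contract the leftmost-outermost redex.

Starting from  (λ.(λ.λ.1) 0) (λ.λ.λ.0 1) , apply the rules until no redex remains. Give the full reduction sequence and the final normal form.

  start: (λ.(λ.λ.1) 0) (λ.λ.λ.0 1)
  step 1: (λ.λ.1) (λ.λ.λ.0 1)
  step 2: λ.λ.λ.λ.0 1

Answer: normal form = λ.λ.λ.λ.0 1  (in 2 steps)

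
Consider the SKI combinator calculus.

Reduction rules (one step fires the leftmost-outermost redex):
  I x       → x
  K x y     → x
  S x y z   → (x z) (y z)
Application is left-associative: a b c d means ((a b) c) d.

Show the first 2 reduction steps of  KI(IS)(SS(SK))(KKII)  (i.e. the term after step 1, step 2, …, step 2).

  start: KI(IS)(SS(SK))(KKII)
  step 1: I(SS(SK))(KKII)
  step 2: SS(SK)(KKII)

Answer: after 2 steps: SS(SK)(KKII)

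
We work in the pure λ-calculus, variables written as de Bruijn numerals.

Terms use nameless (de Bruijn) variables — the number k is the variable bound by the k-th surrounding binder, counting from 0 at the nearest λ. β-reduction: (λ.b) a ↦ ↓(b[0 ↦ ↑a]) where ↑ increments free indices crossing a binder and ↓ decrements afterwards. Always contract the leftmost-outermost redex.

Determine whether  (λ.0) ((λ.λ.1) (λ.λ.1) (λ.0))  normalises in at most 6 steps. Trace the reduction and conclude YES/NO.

  start: (λ.0) ((λ.λ.1) (λ.λ.1) (λ.0))
  →1  (λ.λ.1) (λ.λ.1) (λ.0)
  →2  (λ.λ.λ.1) (λ.0)
  →3  λ.λ.1

Answer: YES — reaches normal form λ.λ.1 in 3 ≤ 6 steps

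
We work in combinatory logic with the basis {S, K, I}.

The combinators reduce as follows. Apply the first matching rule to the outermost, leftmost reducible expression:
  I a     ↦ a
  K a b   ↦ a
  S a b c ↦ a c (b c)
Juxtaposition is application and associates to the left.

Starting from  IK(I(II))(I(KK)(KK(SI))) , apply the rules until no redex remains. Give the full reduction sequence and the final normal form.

  start: IK(I(II))(I(KK)(KK(SI)))
  step 1: K(I(II))(I(KK)(KK(SI)))
  step 2: I(II)
  step 3: II
  step 4: I

Answer: normal form = I  (in 4 steps)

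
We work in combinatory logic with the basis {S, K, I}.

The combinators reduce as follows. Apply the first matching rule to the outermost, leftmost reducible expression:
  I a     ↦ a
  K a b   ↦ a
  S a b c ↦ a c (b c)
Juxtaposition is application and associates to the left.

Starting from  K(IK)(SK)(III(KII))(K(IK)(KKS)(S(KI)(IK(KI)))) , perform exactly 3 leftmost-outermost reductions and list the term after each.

  start: K(IK)(SK)(III(KII))(K(IK)(KKS)(S(KI)(IK(KI))))
  →1  IK(III(KII))(K(IK)(KKS)(S(KI)(IK(KI))))
  →2  K(III(KII))(K(IK)(KKS)(S(KI)(IK(KI))))
  →3  III(KII)

Answer: after 3 steps: III(KII)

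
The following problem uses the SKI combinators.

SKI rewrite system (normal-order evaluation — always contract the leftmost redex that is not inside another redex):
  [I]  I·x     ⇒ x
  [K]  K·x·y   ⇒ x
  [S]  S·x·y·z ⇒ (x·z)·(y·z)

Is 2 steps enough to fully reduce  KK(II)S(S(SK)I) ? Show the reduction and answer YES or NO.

  start: KK(II)S(S(SK)I)
  step 1: KS(S(SK)I)
  step 2: S

Answer: YES — reaches normal form S in 2 ≤ 2 steps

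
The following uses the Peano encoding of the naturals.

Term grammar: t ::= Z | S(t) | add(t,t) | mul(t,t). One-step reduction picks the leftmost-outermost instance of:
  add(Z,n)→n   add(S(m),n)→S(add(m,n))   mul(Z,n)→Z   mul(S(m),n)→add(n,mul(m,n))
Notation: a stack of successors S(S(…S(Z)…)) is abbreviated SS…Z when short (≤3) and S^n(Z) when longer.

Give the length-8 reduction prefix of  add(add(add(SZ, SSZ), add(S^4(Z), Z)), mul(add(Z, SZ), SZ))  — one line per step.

  start: add(add(add(SZ, SSZ), add(S^4(Z), Z)), mul(add(Z, SZ), SZ))
  →1  add(add(S(add(Z, SSZ)), add(S^4(Z), Z)), mul(add(Z, SZ), SZ))
  →2  add(S(add(add(Z, SSZ), add(S^4(Z), Z))), mul(add(Z, SZ), SZ))
  →3  S(add(add(add(Z, SSZ), add(S^4(Z), Z)), mul(add(Z, SZ), SZ)))
  →4  S(add(add(SSZ, add(S^4(Z), Z)), mul(add(Z, SZ), SZ)))
  →5  S(add(S(add(SZ, add(S^4(Z), Z))), mul(add(Z, SZ), SZ)))
  →6  S(S(add(add(SZ, add(S^4(Z), Z)), mul(add(Z, SZ), SZ))))
  →7  S(S(add(S(add(Z, add(S^4(Z), Z))), mul(add(Z, SZ), SZ))))
  →8  S(S(S(add(add(Z, add(S^4(Z), Z)), mul(add(Z, SZ), SZ)))))

Answer: after 8 steps: S(S(S(add(add(Z, add(S^4(Z), Z)), mul(add(Z, SZ), SZ)))))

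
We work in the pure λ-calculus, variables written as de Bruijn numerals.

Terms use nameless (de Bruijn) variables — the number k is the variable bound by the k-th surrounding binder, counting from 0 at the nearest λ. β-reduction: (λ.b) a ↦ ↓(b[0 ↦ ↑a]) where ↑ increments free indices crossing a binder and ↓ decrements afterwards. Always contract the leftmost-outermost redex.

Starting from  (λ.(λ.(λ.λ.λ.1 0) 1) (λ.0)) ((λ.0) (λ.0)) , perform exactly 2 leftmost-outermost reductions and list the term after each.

  start: (λ.(λ.(λ.λ.λ.1 0) 1) (λ.0)) ((λ.0) (λ.0))
  step 1: (λ.(λ.λ.λ.1 0) ((λ.0) (λ.0))) (λ.0)
  step 2: (λ.λ.λ.1 0) ((λ.0) (λ.0))

Answer: after 2 steps: (λ.λ.λ.1 0) ((λ.0) (λ.0))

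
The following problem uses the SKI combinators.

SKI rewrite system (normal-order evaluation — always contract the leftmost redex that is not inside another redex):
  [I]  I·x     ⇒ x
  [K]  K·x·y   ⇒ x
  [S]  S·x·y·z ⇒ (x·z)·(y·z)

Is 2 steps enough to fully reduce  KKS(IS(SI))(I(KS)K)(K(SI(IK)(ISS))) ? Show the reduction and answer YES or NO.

  start: KKS(IS(SI))(I(KS)K)(K(SI(IK)(ISS)))
  step 1: K(IS(SI))(I(KS)K)(K(SI(IK)(ISS)))
  step 2: IS(SI)(K(SI(IK)(ISS)))

Answer: NO — after 2 steps the term is IS(SI)(K(SI(IK)(ISS))), not yet normal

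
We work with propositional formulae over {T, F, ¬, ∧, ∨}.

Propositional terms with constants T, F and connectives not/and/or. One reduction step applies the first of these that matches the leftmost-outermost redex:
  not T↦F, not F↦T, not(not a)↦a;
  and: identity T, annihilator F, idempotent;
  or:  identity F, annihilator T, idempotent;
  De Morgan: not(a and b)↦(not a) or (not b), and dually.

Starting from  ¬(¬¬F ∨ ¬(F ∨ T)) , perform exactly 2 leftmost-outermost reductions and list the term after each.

  start: ¬(¬¬F ∨ ¬(F ∨ T))
  →1  ¬¬¬F ∧ ¬¬(F ∨ T)
  →2  ¬F ∧ ¬¬(F ∨ T)

Answer: after 2 steps: ¬F ∧ ¬¬(F ∨ T)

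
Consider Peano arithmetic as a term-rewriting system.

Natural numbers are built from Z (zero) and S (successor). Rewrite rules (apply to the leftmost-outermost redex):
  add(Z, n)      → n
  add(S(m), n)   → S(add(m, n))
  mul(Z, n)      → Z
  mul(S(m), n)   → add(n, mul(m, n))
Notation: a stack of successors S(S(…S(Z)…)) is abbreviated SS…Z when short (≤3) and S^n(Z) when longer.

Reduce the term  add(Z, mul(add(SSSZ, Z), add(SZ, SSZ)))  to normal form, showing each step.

Answer: normal form = S^9(Z)  (in 27 steps)

Derivation:
  start: add(Z, mul(add(SSSZ, Z), add(SZ, SSZ)))
  [1] mul(add(SSSZ, Z), add(SZ, SSZ))
  [2] mul(S(add(SSZ, Z)), add(SZ, SSZ))
  [3] add(add(SZ, SSZ), mul(add(SSZ, Z), add(SZ, SSZ)))
  [4] add(S(add(Z, SSZ)), mul(add(SSZ, Z), add(SZ, SSZ)))
  [5] S(add(add(Z, SSZ), mul(add(SSZ, Z), add(SZ, SSZ))))
  [6] S(add(SSZ, mul(add(SSZ, Z), add(SZ, SSZ))))
  [7] S(S(add(SZ, mul(add(SSZ, Z), add(SZ, SSZ)))))
  [8] S(S(S(add(Z, mul(add(SSZ, Z), add(SZ, SSZ))))))
  [9] S(S(S(mul(add(SSZ, Z), add(SZ, SSZ)))))
  [10] S(S(S(mul(S(add(SZ, Z)), add(SZ, SSZ)))))
  [11] S(S(S(add(add(SZ, SSZ), mul(add(SZ, Z), add(SZ, SSZ))))))
  [12] S(S(S(add(S(add(Z, SSZ)), mul(add(SZ, Z), add(SZ, SSZ))))))
  [13] S(S(S(S(add(add(Z, SSZ), mul(add(SZ, Z), add(SZ, SSZ)))))))
  [14] S(S(S(S(add(SSZ, mul(add(SZ, Z), add(SZ, SSZ)))))))
  [15] S(S(S(S(S(add(SZ, mul(add(SZ, Z), add(SZ, SSZ))))))))
  [16] S(S(S(S(S(S(add(Z, mul(add(SZ, Z), add(SZ, SSZ)))))))))
  [17] S(S(S(S(S(S(mul(add(SZ, Z), add(SZ, SSZ))))))))
  [18] S(S(S(S(S(S(mul(S(add(Z, Z)), add(SZ, SSZ))))))))
  [19] S(S(S(S(S(S(add(add(SZ, SSZ), mul(add(Z, Z), add(SZ, SSZ)))))))))
  [20] S(S(S(S(S(S(add(S(add(Z, SSZ)), mul(add(Z, Z), add(SZ, SSZ)))))))))
  [21] S(S(S(S(S(S(S(add(add(Z, SSZ), mul(add(Z, Z), add(SZ, SSZ))))))))))
  [22] S(S(S(S(S(S(S(add(SSZ, mul(add(Z, Z), add(SZ, SSZ))))))))))
  [23] S(S(S(S(S(S(S(S(add(SZ, mul(add(Z, Z), add(SZ, SSZ)))))))))))
  [24] S(S(S(S(S(S(S(S(S(add(Z, mul(add(Z, Z), add(SZ, SSZ))))))))))))
  [25] S(S(S(S(S(S(S(S(S(mul(add(Z, Z), add(SZ, SSZ)))))))))))
  [26] S(S(S(S(S(S(S(S(S(mul(Z, add(SZ, SSZ)))))))))))
  [27] S^9(Z)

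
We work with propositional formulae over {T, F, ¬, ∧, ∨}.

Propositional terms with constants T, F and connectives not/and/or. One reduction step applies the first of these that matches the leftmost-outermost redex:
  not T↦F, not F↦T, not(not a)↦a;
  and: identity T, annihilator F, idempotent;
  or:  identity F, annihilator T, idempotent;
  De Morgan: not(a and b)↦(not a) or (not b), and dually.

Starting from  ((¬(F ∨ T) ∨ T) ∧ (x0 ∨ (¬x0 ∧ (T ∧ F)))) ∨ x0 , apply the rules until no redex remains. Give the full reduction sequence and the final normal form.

  start: ((¬(F ∨ T) ∨ T) ∧ (x0 ∨ (¬x0 ∧ (T ∧ F)))) ∨ x0
  step 1: (T ∧ (x0 ∨ (¬x0 ∧ (T ∧ F)))) ∨ x0
  step 2: (x0 ∨ (¬x0 ∧ (T ∧ F))) ∨ x0
  step 3: (x0 ∨ (¬x0 ∧ F)) ∨ x0
  step 4: (x0 ∨ F) ∨ x0
  step 5: x0 ∨ x0
  step 6: x0

Answer: normal form = x0  (in 6 steps)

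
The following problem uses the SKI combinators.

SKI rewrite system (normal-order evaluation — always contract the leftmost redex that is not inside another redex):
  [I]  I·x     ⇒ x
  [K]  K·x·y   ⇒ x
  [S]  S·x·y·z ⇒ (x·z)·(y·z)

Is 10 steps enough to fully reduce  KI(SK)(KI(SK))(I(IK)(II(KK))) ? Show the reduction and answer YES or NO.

Answer: YES — reaches normal form K(KK) in 8 ≤ 10 steps

Reduction:
  start: KI(SK)(KI(SK))(I(IK)(II(KK)))
  [1] I(KI(SK))(I(IK)(II(KK)))
  [2] KI(SK)(I(IK)(II(KK)))
  [3] I(I(IK)(II(KK)))
  [4] I(IK)(II(KK))
  [5] IK(II(KK))
  [6] K(II(KK))
  [7] K(I(KK))
  [8] K(KK)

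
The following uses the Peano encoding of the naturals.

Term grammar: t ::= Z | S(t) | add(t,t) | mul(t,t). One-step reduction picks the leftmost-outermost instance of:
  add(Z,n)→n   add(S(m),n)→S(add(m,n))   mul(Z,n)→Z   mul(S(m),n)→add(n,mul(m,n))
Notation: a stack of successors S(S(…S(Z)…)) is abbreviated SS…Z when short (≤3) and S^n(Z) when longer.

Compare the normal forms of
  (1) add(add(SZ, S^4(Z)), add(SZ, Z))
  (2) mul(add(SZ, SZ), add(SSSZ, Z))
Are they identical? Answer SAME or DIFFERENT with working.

Answer: SAME — A ⇓ S^6(Z), B ⇓ S^6(Z)

Reduction:
Term A:
  start: add(add(SZ, S^4(Z)), add(SZ, Z))
  step 1: add(S(add(Z, S^4(Z))), add(SZ, Z))
  step 2: S(add(add(Z, S^4(Z)), add(SZ, Z)))
  step 3: S(add(S^4(Z), add(SZ, Z)))
  step 4: S(S(add(SSSZ, add(SZ, Z))))
  step 5: S(S(S(add(SSZ, add(SZ, Z)))))
  step 6: S(S(S(S(add(SZ, add(SZ, Z))))))
  step 7: S(S(S(S(S(add(Z, add(SZ, Z)))))))
  step 8: S(S(S(S(S(add(SZ, Z))))))
  step 9: S(S(S(S(S(S(add(Z, Z)))))))
  step 10: S^6(Z)

Term B:
  start: mul(add(SZ, SZ), add(SSSZ, Z))
  step 1: mul(S(add(Z, SZ)), add(SSSZ, Z))
  step 2: add(add(SSSZ, Z), mul(add(Z, SZ), add(SSSZ, Z)))
  step 3: add(S(add(SSZ, Z)), mul(add(Z, SZ), add(SSSZ, Z)))
  step 4: S(add(add(SSZ, Z), mul(add(Z, SZ), add(SSSZ, Z))))
  step 5: S(add(S(add(SZ, Z)), mul(add(Z, SZ), add(SSSZ, Z))))
  step 6: S(S(add(add(SZ, Z), mul(add(Z, SZ), add(SSSZ, Z)))))
  step 7: S(S(add(S(add(Z, Z)), mul(add(Z, SZ), add(SSSZ, Z)))))
  step 8: S(S(S(add(add(Z, Z), mul(add(Z, SZ), add(SSSZ, Z))))))
  step 9: S(S(S(add(Z, mul(add(Z, SZ), add(SSSZ, Z))))))
  step 10: S(S(S(mul(add(Z, SZ), add(SSSZ, Z)))))
  step 11: S(S(S(mul(SZ, add(SSSZ, Z)))))
  step 12: S(S(S(add(add(SSSZ, Z), mul(Z, add(SSSZ, Z))))))
  step 13: S(S(S(add(S(add(SSZ, Z)), mul(Z, add(SSSZ, Z))))))
  step 14: S(S(S(S(add(add(SSZ, Z), mul(Z, add(SSSZ, Z)))))))
  step 15: S(S(S(S(add(S(add(SZ, Z)), mul(Z, add(SSSZ, Z)))))))
  step 16: S(S(S(S(S(add(add(SZ, Z), mul(Z, add(SSSZ, Z))))))))
  step 17: S(S(S(S(S(add(S(add(Z, Z)), mul(Z, add(SSSZ, Z))))))))
  step 18: S(S(S(S(S(S(add(add(Z, Z), mul(Z, add(SSSZ, Z)))))))))
  step 19: S(S(S(S(S(S(add(Z, mul(Z, add(SSSZ, Z)))))))))
  step 20: S(S(S(S(S(S(mul(Z, add(SSSZ, Z))))))))
  step 21: S^6(Z)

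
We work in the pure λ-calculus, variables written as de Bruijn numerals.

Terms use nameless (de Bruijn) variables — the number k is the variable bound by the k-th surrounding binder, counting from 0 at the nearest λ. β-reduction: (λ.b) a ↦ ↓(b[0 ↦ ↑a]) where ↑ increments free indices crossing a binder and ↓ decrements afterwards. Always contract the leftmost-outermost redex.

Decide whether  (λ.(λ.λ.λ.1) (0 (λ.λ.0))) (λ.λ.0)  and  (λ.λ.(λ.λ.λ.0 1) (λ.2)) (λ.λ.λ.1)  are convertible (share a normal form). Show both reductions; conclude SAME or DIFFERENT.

Answer: DIFFERENT — A ⇓ λ.λ.1, B ⇓ λ.λ.λ.0 1

Working:
Term A:
  start: (λ.(λ.λ.λ.1) (0 (λ.λ.0))) (λ.λ.0)
  [1] (λ.λ.λ.1) ((λ.λ.0) (λ.λ.0))
  [2] λ.λ.1

Term B:
  start: (λ.λ.(λ.λ.λ.0 1) (λ.2)) (λ.λ.λ.1)
  [1] λ.(λ.λ.λ.0 1) (λ.λ.λ.λ.1)
  [2] λ.λ.λ.0 1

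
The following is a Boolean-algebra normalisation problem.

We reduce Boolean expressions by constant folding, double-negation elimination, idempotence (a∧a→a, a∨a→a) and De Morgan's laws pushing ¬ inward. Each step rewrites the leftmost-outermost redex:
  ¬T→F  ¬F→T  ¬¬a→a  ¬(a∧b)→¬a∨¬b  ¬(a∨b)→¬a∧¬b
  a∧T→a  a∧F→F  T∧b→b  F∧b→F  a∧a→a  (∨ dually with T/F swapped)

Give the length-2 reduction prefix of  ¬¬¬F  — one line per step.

  start: ¬¬¬F
  [1] ¬F
  [2] T

Answer: after 2 steps: T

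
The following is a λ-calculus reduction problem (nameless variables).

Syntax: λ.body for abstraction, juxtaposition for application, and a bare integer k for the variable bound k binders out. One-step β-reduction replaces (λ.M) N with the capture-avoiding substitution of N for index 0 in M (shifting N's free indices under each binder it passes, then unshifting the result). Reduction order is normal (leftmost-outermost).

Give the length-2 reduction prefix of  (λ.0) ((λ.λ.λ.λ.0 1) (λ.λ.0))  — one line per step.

  start: (λ.0) ((λ.λ.λ.λ.0 1) (λ.λ.0))
  [1] (λ.λ.λ.λ.0 1) (λ.λ.0)
  [2] λ.λ.λ.0 1

Answer: after 2 steps: λ.λ.λ.0 1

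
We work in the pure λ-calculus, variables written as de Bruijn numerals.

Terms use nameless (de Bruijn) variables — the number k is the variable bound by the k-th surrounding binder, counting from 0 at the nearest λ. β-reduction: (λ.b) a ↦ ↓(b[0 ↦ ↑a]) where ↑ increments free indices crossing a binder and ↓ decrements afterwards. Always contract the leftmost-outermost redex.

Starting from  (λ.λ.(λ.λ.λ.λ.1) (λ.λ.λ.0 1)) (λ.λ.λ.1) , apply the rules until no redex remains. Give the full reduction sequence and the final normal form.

Answer: normal form = λ.λ.λ.λ.1  (in 2 steps)

Derivation:
  start: (λ.λ.(λ.λ.λ.λ.1) (λ.λ.λ.0 1)) (λ.λ.λ.1)
  step 1: λ.(λ.λ.λ.λ.1) (λ.λ.λ.0 1)
  step 2: λ.λ.λ.λ.1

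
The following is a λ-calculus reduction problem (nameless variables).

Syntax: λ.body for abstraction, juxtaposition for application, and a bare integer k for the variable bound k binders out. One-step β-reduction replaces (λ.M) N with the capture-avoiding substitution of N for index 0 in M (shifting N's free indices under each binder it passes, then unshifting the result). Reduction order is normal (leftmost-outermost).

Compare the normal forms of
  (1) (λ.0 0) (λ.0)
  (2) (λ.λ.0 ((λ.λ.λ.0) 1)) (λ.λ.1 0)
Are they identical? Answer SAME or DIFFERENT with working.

Answer: DIFFERENT — A ⇓ λ.0, B ⇓ λ.0 (λ.λ.0)

Working:
Term A:
  start: (λ.0 0) (λ.0)
  [1] (λ.0) (λ.0)
  [2] λ.0

Term B:
  start: (λ.λ.0 ((λ.λ.λ.0) 1)) (λ.λ.1 0)
  [1] λ.0 ((λ.λ.λ.0) (λ.λ.1 0))
  [2] λ.0 (λ.λ.0)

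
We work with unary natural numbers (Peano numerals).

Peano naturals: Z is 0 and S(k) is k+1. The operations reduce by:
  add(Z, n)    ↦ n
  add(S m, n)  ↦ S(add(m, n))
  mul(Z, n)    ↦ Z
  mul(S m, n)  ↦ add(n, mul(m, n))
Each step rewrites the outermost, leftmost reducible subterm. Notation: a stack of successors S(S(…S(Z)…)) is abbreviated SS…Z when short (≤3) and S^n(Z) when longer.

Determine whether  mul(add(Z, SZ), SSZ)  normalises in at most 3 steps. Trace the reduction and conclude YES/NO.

  start: mul(add(Z, SZ), SSZ)
  →1  mul(SZ, SSZ)
  →2  add(SSZ, mul(Z, SSZ))
  →3  S(add(SZ, mul(Z, SSZ)))

Answer: NO — after 3 steps the term is S(add(SZ, mul(Z, SSZ))), not yet normal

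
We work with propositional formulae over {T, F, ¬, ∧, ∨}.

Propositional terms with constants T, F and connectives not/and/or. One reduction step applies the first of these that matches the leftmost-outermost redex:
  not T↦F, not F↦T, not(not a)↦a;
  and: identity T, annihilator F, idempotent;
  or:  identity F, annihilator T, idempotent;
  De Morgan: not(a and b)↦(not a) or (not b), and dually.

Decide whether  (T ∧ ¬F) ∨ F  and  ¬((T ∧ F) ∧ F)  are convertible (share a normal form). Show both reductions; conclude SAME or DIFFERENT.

Term A:
  start: (T ∧ ¬F) ∨ F
  step 1: T ∧ ¬F
  step 2: ¬F
  step 3: T

Term B:
  start: ¬((T ∧ F) ∧ F)
  step 1: ¬(T ∧ F) ∨ ¬F
  step 2: (¬T ∨ ¬F) ∨ ¬F
  step 3: (F ∨ ¬F) ∨ ¬F
  step 4: ¬F ∨ ¬F
  step 5: ¬F
  step 6: T

Answer: SAME — A ⇓ T, B ⇓ T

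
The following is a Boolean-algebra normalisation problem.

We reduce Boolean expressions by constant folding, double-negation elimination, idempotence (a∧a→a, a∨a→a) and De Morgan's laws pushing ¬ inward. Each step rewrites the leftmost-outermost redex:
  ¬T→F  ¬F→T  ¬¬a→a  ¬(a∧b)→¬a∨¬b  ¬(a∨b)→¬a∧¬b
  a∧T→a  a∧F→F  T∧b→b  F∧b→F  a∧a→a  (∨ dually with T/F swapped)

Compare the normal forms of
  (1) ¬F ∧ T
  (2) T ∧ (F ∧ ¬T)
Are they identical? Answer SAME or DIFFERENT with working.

Term A:
  start: ¬F ∧ T
  [1] ¬F
  [2] T

Term B:
  start: T ∧ (F ∧ ¬T)
  [1] F ∧ ¬T
  [2] F

Answer: DIFFERENT — A ⇓ T, B ⇓ F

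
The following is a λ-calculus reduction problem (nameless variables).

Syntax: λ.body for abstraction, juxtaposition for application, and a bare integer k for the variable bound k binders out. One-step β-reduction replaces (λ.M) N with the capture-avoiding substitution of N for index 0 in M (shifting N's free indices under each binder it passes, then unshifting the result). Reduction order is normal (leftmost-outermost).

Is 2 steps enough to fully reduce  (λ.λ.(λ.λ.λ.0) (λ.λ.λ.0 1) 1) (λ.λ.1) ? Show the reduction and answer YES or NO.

  start: (λ.λ.(λ.λ.λ.0) (λ.λ.λ.0 1) 1) (λ.λ.1)
  step 1: λ.(λ.λ.λ.0) (λ.λ.λ.0 1) (λ.λ.1)
  step 2: λ.(λ.λ.0) (λ.λ.1)

Answer: NO — after 2 steps the term is λ.(λ.λ.0) (λ.λ.1), not yet normal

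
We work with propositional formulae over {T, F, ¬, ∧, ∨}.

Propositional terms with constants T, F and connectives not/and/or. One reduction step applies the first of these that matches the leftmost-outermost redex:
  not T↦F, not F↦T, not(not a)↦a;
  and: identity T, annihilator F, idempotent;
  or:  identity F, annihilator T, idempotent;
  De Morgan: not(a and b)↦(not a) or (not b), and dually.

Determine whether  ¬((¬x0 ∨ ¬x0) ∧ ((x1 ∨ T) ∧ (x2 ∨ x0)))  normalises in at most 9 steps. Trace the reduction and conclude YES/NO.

  start: ¬((¬x0 ∨ ¬x0) ∧ ((x1 ∨ T) ∧ (x2 ∨ x0)))
  [1] ¬(¬x0 ∨ ¬x0) ∨ ¬((x1 ∨ T) ∧ (x2 ∨ x0))
  [2] (¬¬x0 ∧ ¬¬x0) ∨ ¬((x1 ∨ T) ∧ (x2 ∨ x0))
  [3] ¬¬x0 ∨ ¬((x1 ∨ T) ∧ (x2 ∨ x0))
  [4] x0 ∨ ¬((x1 ∨ T) ∧ (x2 ∨ x0))
  [5] x0 ∨ (¬(x1 ∨ T) ∨ ¬(x2 ∨ x0))
  [6] x0 ∨ ((¬x1 ∧ ¬T) ∨ ¬(x2 ∨ x0))
  [7] x0 ∨ ((¬x1 ∧ F) ∨ ¬(x2 ∨ x0))
  [8] x0 ∨ (F ∨ ¬(x2 ∨ x0))
  [9] x0 ∨ ¬(x2 ∨ x0)

Answer: NO — after 9 steps the term is x0 ∨ ¬(x2 ∨ x0), not yet normal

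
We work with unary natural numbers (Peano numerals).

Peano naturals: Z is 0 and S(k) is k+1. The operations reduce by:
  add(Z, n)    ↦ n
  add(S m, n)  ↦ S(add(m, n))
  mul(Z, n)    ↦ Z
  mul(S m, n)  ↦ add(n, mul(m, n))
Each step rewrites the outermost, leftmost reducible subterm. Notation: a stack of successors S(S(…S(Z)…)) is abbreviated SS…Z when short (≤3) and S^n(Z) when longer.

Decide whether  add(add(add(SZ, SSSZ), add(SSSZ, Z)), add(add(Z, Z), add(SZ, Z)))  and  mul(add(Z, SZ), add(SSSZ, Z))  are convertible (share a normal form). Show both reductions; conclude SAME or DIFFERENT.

Term A:
  start: add(add(add(SZ, SSSZ), add(SSSZ, Z)), add(add(Z, Z), add(SZ, Z)))
  step 1: add(add(S(add(Z, SSSZ)), add(SSSZ, Z)), add(add(Z, Z), add(SZ, Z)))
  step 2: add(S(add(add(Z, SSSZ), add(SSSZ, Z))), add(add(Z, Z), add(SZ, Z)))
  step 3: S(add(add(add(Z, SSSZ), add(SSSZ, Z)), add(add(Z, Z), add(SZ, Z))))
  step 4: S(add(add(SSSZ, add(SSSZ, Z)), add(add(Z, Z), add(SZ, Z))))
  step 5: S(add(S(add(SSZ, add(SSSZ, Z))), add(add(Z, Z), add(SZ, Z))))
  step 6: S(S(add(add(SSZ, add(SSSZ, Z)), add(add(Z, Z), add(SZ, Z)))))
  step 7: S(S(add(S(add(SZ, add(SSSZ, Z))), add(add(Z, Z), add(SZ, Z)))))
  step 8: S(S(S(add(add(SZ, add(SSSZ, Z)), add(add(Z, Z), add(SZ, Z))))))
  step 9: S(S(S(add(S(add(Z, add(SSSZ, Z))), add(add(Z, Z), add(SZ, Z))))))
  step 10: S(S(S(S(add(add(Z, add(SSSZ, Z)), add(add(Z, Z), add(SZ, Z)))))))
  step 11: S(S(S(S(add(add(SSSZ, Z), add(add(Z, Z), add(SZ, Z)))))))
  step 12: S(S(S(S(add(S(add(SSZ, Z)), add(add(Z, Z), add(SZ, Z)))))))
  step 13: S(S(S(S(S(add(add(SSZ, Z), add(add(Z, Z), add(SZ, Z))))))))
  step 14: S(S(S(S(S(add(S(add(SZ, Z)), add(add(Z, Z), add(SZ, Z))))))))
  step 15: S(S(S(S(S(S(add(add(SZ, Z), add(add(Z, Z), add(SZ, Z)))))))))
  step 16: S(S(S(S(S(S(add(S(add(Z, Z)), add(add(Z, Z), add(SZ, Z)))))))))
  step 17: S(S(S(S(S(S(S(add(add(Z, Z), add(add(Z, Z), add(SZ, Z))))))))))
  step 18: S(S(S(S(S(S(S(add(Z, add(add(Z, Z), add(SZ, Z))))))))))
  step 19: S(S(S(S(S(S(S(add(add(Z, Z), add(SZ, Z)))))))))
  step 20: S(S(S(S(S(S(S(add(Z, add(SZ, Z)))))))))
  step 21: S(S(S(S(S(S(S(add(SZ, Z))))))))
  step 22: S(S(S(S(S(S(S(S(add(Z, Z)))))))))
  step 23: S^8(Z)

Term B:
  start: mul(add(Z, SZ), add(SSSZ, Z))
  step 1: mul(SZ, add(SSSZ, Z))
  step 2: add(add(SSSZ, Z), mul(Z, add(SSSZ, Z)))
  step 3: add(S(add(SSZ, Z)), mul(Z, add(SSSZ, Z)))
  step 4: S(add(add(SSZ, Z), mul(Z, add(SSSZ, Z))))
  step 5: S(add(S(add(SZ, Z)), mul(Z, add(SSSZ, Z))))
  step 6: S(S(add(add(SZ, Z), mul(Z, add(SSSZ, Z)))))
  step 7: S(S(add(S(add(Z, Z)), mul(Z, add(SSSZ, Z)))))
  step 8: S(S(S(add(add(Z, Z), mul(Z, add(SSSZ, Z))))))
  step 9: S(S(S(add(Z, mul(Z, add(SSSZ, Z))))))
  step 10: S(S(S(mul(Z, add(SSSZ, Z)))))
  step 11: SSSZ

Answer: DIFFERENT — A ⇓ S^8(Z), B ⇓ SSSZ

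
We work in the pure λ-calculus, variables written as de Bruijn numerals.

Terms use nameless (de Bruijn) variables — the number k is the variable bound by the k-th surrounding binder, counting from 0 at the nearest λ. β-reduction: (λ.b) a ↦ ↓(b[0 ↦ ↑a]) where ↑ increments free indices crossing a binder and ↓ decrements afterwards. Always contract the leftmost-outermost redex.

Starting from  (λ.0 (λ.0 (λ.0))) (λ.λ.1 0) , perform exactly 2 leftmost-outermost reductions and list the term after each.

  start: (λ.0 (λ.0 (λ.0))) (λ.λ.1 0)
  →1  (λ.λ.1 0) (λ.0 (λ.0))
  →2  λ.(λ.0 (λ.0)) 0

Answer: after 2 steps: λ.(λ.0 (λ.0)) 0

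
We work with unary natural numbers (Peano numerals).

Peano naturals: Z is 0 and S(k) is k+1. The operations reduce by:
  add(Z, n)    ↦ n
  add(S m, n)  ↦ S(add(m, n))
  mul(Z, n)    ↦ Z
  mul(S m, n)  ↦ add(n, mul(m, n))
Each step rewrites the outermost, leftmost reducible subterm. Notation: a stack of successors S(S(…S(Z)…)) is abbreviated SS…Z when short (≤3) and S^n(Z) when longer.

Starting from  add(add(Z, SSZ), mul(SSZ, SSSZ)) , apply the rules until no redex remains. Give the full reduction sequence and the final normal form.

Answer: normal form = S^8(Z)  (in 15 steps)

Derivation:
  start: add(add(Z, SSZ), mul(SSZ, SSSZ))
  →1  add(SSZ, mul(SSZ, SSSZ))
  →2  S(add(SZ, mul(SSZ, SSSZ)))
  →3  S(S(add(Z, mul(SSZ, SSSZ))))
  →4  S(S(mul(SSZ, SSSZ)))
  →5  S(S(add(SSSZ, mul(SZ, SSSZ))))
  →6  S(S(S(add(SSZ, mul(SZ, SSSZ)))))
  →7  S(S(S(S(add(SZ, mul(SZ, SSSZ))))))
  →8  S(S(S(S(S(add(Z, mul(SZ, SSSZ)))))))
  →9  S(S(S(S(S(mul(SZ, SSSZ))))))
  →10  S(S(S(S(S(add(SSSZ, mul(Z, SSSZ)))))))
  →11  S(S(S(S(S(S(add(SSZ, mul(Z, SSSZ))))))))
  →12  S(S(S(S(S(S(S(add(SZ, mul(Z, SSSZ)))))))))
  →13  S(S(S(S(S(S(S(S(add(Z, mul(Z, SSSZ))))))))))
  →14  S(S(S(S(S(S(S(S(mul(Z, SSSZ)))))))))
  →15  S^8(Z)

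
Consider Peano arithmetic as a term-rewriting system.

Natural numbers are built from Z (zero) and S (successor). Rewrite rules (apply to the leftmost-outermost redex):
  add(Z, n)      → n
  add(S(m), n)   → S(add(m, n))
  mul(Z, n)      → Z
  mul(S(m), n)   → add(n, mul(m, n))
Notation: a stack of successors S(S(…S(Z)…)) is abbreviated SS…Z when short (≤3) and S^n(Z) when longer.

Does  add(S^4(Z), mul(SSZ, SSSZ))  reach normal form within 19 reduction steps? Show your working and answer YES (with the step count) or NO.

Answer: YES — reaches normal form S^10(Z) in 16 ≤ 19 steps

Derivation:
  start: add(S^4(Z), mul(SSZ, SSSZ))
  [1] S(add(SSSZ, mul(SSZ, SSSZ)))
  [2] S(S(add(SSZ, mul(SSZ, SSSZ))))
  [3] S(S(S(add(SZ, mul(SSZ, SSSZ)))))
  [4] S(S(S(S(add(Z, mul(SSZ, SSSZ))))))
  [5] S(S(S(S(mul(SSZ, SSSZ)))))
  [6] S(S(S(S(add(SSSZ, mul(SZ, SSSZ))))))
  [7] S(S(S(S(S(add(SSZ, mul(SZ, SSSZ)))))))
  [8] S(S(S(S(S(S(add(SZ, mul(SZ, SSSZ))))))))
  [9] S(S(S(S(S(S(S(add(Z, mul(SZ, SSSZ)))))))))
  [10] S(S(S(S(S(S(S(mul(SZ, SSSZ))))))))
  [11] S(S(S(S(S(S(S(add(SSSZ, mul(Z, SSSZ)))))))))
  [12] S(S(S(S(S(S(S(S(add(SSZ, mul(Z, SSSZ))))))))))
  [13] S(S(S(S(S(S(S(S(S(add(SZ, mul(Z, SSSZ)))))))))))
  [14] S(S(S(S(S(S(S(S(S(S(add(Z, mul(Z, SSSZ))))))))))))
  [15] S(S(S(S(S(S(S(S(S(S(mul(Z, SSSZ)))))))))))
  [16] S^10(Z)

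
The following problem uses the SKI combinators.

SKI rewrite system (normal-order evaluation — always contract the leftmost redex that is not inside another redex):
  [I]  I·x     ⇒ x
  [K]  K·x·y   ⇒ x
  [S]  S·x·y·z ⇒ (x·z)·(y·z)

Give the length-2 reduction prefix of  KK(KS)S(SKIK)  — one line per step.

  start: KK(KS)S(SKIK)
  →1  KS(SKIK)
  →2  S

Answer: after 2 steps: S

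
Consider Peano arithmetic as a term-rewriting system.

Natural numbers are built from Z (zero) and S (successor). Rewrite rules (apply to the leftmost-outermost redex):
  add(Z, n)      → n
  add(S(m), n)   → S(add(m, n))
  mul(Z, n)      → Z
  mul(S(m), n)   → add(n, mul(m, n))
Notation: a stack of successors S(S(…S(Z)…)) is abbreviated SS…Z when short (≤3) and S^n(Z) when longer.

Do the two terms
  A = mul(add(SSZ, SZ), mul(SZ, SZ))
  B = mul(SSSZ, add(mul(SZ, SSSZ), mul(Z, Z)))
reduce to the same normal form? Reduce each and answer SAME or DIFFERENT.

Term A:
  start: mul(add(SSZ, SZ), mul(SZ, SZ))
  →1  mul(S(add(SZ, SZ)), mul(SZ, SZ))
  →2  add(mul(SZ, SZ), mul(add(SZ, SZ), mul(SZ, SZ)))
  →3  add(add(SZ, mul(Z, SZ)), mul(add(SZ, SZ), mul(SZ, SZ)))
  →4  add(S(add(Z, mul(Z, SZ))), mul(add(SZ, SZ), mul(SZ, SZ)))
  →5  S(add(add(Z, mul(Z, SZ)), mul(add(SZ, SZ), mul(SZ, SZ))))
  →6  S(add(mul(Z, SZ), mul(add(SZ, SZ), mul(SZ, SZ))))
  →7  S(add(Z, mul(add(SZ, SZ), mul(SZ, SZ))))
  →8  S(mul(add(SZ, SZ), mul(SZ, SZ)))
  →9  S(mul(S(add(Z, SZ)), mul(SZ, SZ)))
  →10  S(add(mul(SZ, SZ), mul(add(Z, SZ), mul(SZ, SZ))))
  →11  S(add(add(SZ, mul(Z, SZ)), mul(add(Z, SZ), mul(SZ, SZ))))
  →12  S(add(S(add(Z, mul(Z, SZ))), mul(add(Z, SZ), mul(SZ, SZ))))
  →13  S(S(add(add(Z, mul(Z, SZ)), mul(add(Z, SZ), mul(SZ, SZ)))))
  →14  S(S(add(mul(Z, SZ), mul(add(Z, SZ), mul(SZ, SZ)))))
  →15  S(S(add(Z, mul(add(Z, SZ), mul(SZ, SZ)))))
  →16  S(S(mul(add(Z, SZ), mul(SZ, SZ))))
  →17  S(S(mul(SZ, mul(SZ, SZ))))
  →18  S(S(add(mul(SZ, SZ), mul(Z, mul(SZ, SZ)))))
  →19  S(S(add(add(SZ, mul(Z, SZ)), mul(Z, mul(SZ, SZ)))))
  →20  S(S(add(S(add(Z, mul(Z, SZ))), mul(Z, mul(SZ, SZ)))))
  →21  S(S(S(add(add(Z, mul(Z, SZ)), mul(Z, mul(SZ, SZ))))))
  →22  S(S(S(add(mul(Z, SZ), mul(Z, mul(SZ, SZ))))))
  →23  S(S(S(add(Z, mul(Z, mul(SZ, SZ))))))
  →24  S(S(S(mul(Z, mul(SZ, SZ)))))
  →25  SSSZ

Term B:
  start: mul(SSSZ, add(mul(SZ, SSSZ), mul(Z, Z)))
  →1  add(add(mul(SZ, SSSZ), mul(Z, Z)), mul(SSZ, add(mul(SZ, SSSZ), mul(Z, Z))))
  →2  add(add(add(SSSZ, mul(Z, SSSZ)), mul(Z, Z)), mul(SSZ, add(mul(SZ, SSSZ), mul(Z, Z))))
  →3  add(add(S(add(SSZ, mul(Z, SSSZ))), mul(Z, Z)), mul(SSZ, add(mul(SZ, SSSZ), mul(Z, Z))))
  →4  add(S(add(add(SSZ, mul(Z, SSSZ)), mul(Z, Z))), mul(SSZ, add(mul(SZ, SSSZ), mul(Z, Z))))
  →5  S(add(add(add(SSZ, mul(Z, SSSZ)), mul(Z, Z)), mul(SSZ, add(mul(SZ, SSSZ), mul(Z, Z)))))
  →6  S(add(add(S(add(SZ, mul(Z, SSSZ))), mul(Z, Z)), mul(SSZ, add(mul(SZ, SSSZ), mul(Z, Z)))))
  →7  S(add(S(add(add(SZ, mul(Z, SSSZ)), mul(Z, Z))), mul(SSZ, add(mul(SZ, SSSZ), mul(Z, Z)))))
  →8  S(S(add(add(add(SZ, mul(Z, SSSZ)), mul(Z, Z)), mul(SSZ, add(mul(SZ, SSSZ), mul(Z, Z))))))
  →9  S(S(add(add(S(add(Z, mul(Z, SSSZ))), mul(Z, Z)), mul(SSZ, add(mul(SZ, SSSZ), mul(Z, Z))))))
  →10  S(S(add(S(add(add(Z, mul(Z, SSSZ)), mul(Z, Z))), mul(SSZ, add(mul(SZ, SSSZ), mul(Z, Z))))))
  →11  S(S(S(add(add(add(Z, mul(Z, SSSZ)), mul(Z, Z)), mul(SSZ, add(mul(SZ, SSSZ), mul(Z, Z)))))))
  →12  S(S(S(add(add(mul(Z, SSSZ), mul(Z, Z)), mul(SSZ, add(mul(SZ, SSSZ), mul(Z, Z)))))))
  →13  S(S(S(add(add(Z, mul(Z, Z)), mul(SSZ, add(mul(SZ, SSSZ), mul(Z, Z)))))))
  →14  S(S(S(add(mul(Z, Z), mul(SSZ, add(mul(SZ, SSSZ), mul(Z, Z)))))))
  →15  S(S(S(add(Z, mul(SSZ, add(mul(SZ, SSSZ), mul(Z, Z)))))))
  →16  S(S(S(mul(SSZ, add(mul(SZ, SSSZ), mul(Z, Z))))))
  →17  S(S(S(add(add(mul(SZ, SSSZ), mul(Z, Z)), mul(SZ, add(mul(SZ, SSSZ), mul(Z, Z)))))))
  →18  S(S(S(add(add(add(SSSZ, mul(Z, SSSZ)), mul(Z, Z)), mul(SZ, add(mul(SZ, SSSZ), mul(Z, Z)))))))
  →19  S(S(S(add(add(S(add(SSZ, mul(Z, SSSZ))), mul(Z, Z)), mul(SZ, add(mul(SZ, SSSZ), mul(Z, Z)))))))
  →20  S(S(S(add(S(add(add(SSZ, mul(Z, SSSZ)), mul(Z, Z))), mul(SZ, add(mul(SZ, SSSZ), mul(Z, Z)))))))
  →21  S(S(S(S(add(add(add(SSZ, mul(Z, SSSZ)), mul(Z, Z)), mul(SZ, add(mul(SZ, SSSZ), mul(Z, Z))))))))
  →22  S(S(S(S(add(add(S(add(SZ, mul(Z, SSSZ))), mul(Z, Z)), mul(SZ, add(mul(SZ, SSSZ), mul(Z, Z))))))))
  →23  S(S(S(S(add(S(add(add(SZ, mul(Z, SSSZ)), mul(Z, Z))), mul(SZ, add(mul(SZ, SSSZ), mul(Z, Z))))))))
  →24  S(S(S(S(S(add(add(add(SZ, mul(Z, SSSZ)), mul(Z, Z)), mul(SZ, add(mul(SZ, SSSZ), mul(Z, Z)))))))))
  →25  S(S(S(S(S(add(add(S(add(Z, mul(Z, SSSZ))), mul(Z, Z)), mul(SZ, add(mul(SZ, SSSZ), mul(Z, Z)))))))))
  →26  S(S(S(S(S(add(S(add(add(Z, mul(Z, SSSZ)), mul(Z, Z))), mul(SZ, add(mul(SZ, SSSZ), mul(Z, Z)))))))))
  →27  S(S(S(S(S(S(add(add(add(Z, mul(Z, SSSZ)), mul(Z, Z)), mul(SZ, add(mul(SZ, SSSZ), mul(Z, Z))))))))))
  →28  S(S(S(S(S(S(add(add(mul(Z, SSSZ), mul(Z, Z)), mul(SZ, add(mul(SZ, SSSZ), mul(Z, Z))))))))))
  →29  S(S(S(S(S(S(add(add(Z, mul(Z, Z)), mul(SZ, add(mul(SZ, SSSZ), mul(Z, Z))))))))))
  →30  S(S(S(S(S(S(add(mul(Z, Z), mul(SZ, add(mul(SZ, SSSZ), mul(Z, Z))))))))))
  →31  S(S(S(S(S(S(add(Z, mul(SZ, add(mul(SZ, SSSZ), mul(Z, Z))))))))))
  →32  S(S(S(S(S(S(mul(SZ, add(mul(SZ, SSSZ), mul(Z, Z)))))))))
  →33  S(S(S(S(S(S(add(add(mul(SZ, SSSZ), mul(Z, Z)), mul(Z, add(mul(SZ, SSSZ), mul(Z, Z))))))))))
  →34  S(S(S(S(S(S(add(add(add(SSSZ, mul(Z, SSSZ)), mul(Z, Z)), mul(Z, add(mul(SZ, SSSZ), mul(Z, Z))))))))))
  →35  S(S(S(S(S(S(add(add(S(add(SSZ, mul(Z, SSSZ))), mul(Z, Z)), mul(Z, add(mul(SZ, SSSZ), mul(Z, Z))))))))))
  →36  S(S(S(S(S(S(add(S(add(add(SSZ, mul(Z, SSSZ)), mul(Z, Z))), mul(Z, add(mul(SZ, SSSZ), mul(Z, Z))))))))))
  →37  S(S(S(S(S(S(S(add(add(add(SSZ, mul(Z, SSSZ)), mul(Z, Z)), mul(Z, add(mul(SZ, SSSZ), mul(Z, Z)))))))))))
  →38  S(S(S(S(S(S(S(add(add(S(add(SZ, mul(Z, SSSZ))), mul(Z, Z)), mul(Z, add(mul(SZ, SSSZ), mul(Z, Z)))))))))))
  →39  S(S(S(S(S(S(S(add(S(add(add(SZ, mul(Z, SSSZ)), mul(Z, Z))), mul(Z, add(mul(SZ, SSSZ), mul(Z, Z)))))))))))
  →40  S(S(S(S(S(S(S(S(add(add(add(SZ, mul(Z, SSSZ)), mul(Z, Z)), mul(Z, add(mul(SZ, SSSZ), mul(Z, Z))))))))))))
  →41  S(S(S(S(S(S(S(S(add(add(S(add(Z, mul(Z, SSSZ))), mul(Z, Z)), mul(Z, add(mul(SZ, SSSZ), mul(Z, Z))))))))))))
  →42  S(S(S(S(S(S(S(S(add(S(add(add(Z, mul(Z, SSSZ)), mul(Z, Z))), mul(Z, add(mul(SZ, SSSZ), mul(Z, Z))))))))))))
  →43  S(S(S(S(S(S(S(S(S(add(add(add(Z, mul(Z, SSSZ)), mul(Z, Z)), mul(Z, add(mul(SZ, SSSZ), mul(Z, Z)))))))))))))
  →44  S(S(S(S(S(S(S(S(S(add(add(mul(Z, SSSZ), mul(Z, Z)), mul(Z, add(mul(SZ, SSSZ), mul(Z, Z)))))))))))))
  →45  S(S(S(S(S(S(S(S(S(add(add(Z, mul(Z, Z)), mul(Z, add(mul(SZ, SSSZ), mul(Z, Z)))))))))))))
  →46  S(S(S(S(S(S(S(S(S(add(mul(Z, Z), mul(Z, add(mul(SZ, SSSZ), mul(Z, Z)))))))))))))
  →47  S(S(S(S(S(S(S(S(S(add(Z, mul(Z, add(mul(SZ, SSSZ), mul(Z, Z)))))))))))))
  →48  S(S(S(S(S(S(S(S(S(mul(Z, add(mul(SZ, SSSZ), mul(Z, Z))))))))))))
  →49  S^9(Z)

Answer: DIFFERENT — A ⇓ SSSZ, B ⇓ S^9(Z)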